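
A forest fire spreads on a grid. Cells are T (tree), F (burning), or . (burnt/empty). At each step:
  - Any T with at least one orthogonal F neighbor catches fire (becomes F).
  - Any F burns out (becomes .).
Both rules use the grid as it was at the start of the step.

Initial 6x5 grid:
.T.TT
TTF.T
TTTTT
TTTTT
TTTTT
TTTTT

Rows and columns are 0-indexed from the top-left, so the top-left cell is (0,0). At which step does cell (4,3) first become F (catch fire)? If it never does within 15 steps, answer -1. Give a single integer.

Step 1: cell (4,3)='T' (+2 fires, +1 burnt)
Step 2: cell (4,3)='T' (+5 fires, +2 burnt)
Step 3: cell (4,3)='T' (+5 fires, +5 burnt)
Step 4: cell (4,3)='F' (+6 fires, +5 burnt)
  -> target ignites at step 4
Step 5: cell (4,3)='.' (+5 fires, +6 burnt)
Step 6: cell (4,3)='.' (+3 fires, +5 burnt)
Step 7: cell (4,3)='.' (+0 fires, +3 burnt)
  fire out at step 7

4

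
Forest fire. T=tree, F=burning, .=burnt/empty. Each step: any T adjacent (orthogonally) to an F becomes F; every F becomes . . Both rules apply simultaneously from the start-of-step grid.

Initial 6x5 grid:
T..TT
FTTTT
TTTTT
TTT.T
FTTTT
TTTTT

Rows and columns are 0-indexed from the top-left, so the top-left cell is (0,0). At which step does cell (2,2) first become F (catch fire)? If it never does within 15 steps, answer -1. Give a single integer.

Step 1: cell (2,2)='T' (+6 fires, +2 burnt)
Step 2: cell (2,2)='T' (+5 fires, +6 burnt)
Step 3: cell (2,2)='F' (+5 fires, +5 burnt)
  -> target ignites at step 3
Step 4: cell (2,2)='.' (+5 fires, +5 burnt)
Step 5: cell (2,2)='.' (+4 fires, +5 burnt)
Step 6: cell (2,2)='.' (+0 fires, +4 burnt)
  fire out at step 6

3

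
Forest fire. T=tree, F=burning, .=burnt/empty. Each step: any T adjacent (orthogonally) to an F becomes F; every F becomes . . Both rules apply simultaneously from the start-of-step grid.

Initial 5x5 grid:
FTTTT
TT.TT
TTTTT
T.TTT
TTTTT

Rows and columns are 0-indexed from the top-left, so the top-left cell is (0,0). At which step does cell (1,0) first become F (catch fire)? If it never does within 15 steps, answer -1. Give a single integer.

Step 1: cell (1,0)='F' (+2 fires, +1 burnt)
  -> target ignites at step 1
Step 2: cell (1,0)='.' (+3 fires, +2 burnt)
Step 3: cell (1,0)='.' (+3 fires, +3 burnt)
Step 4: cell (1,0)='.' (+4 fires, +3 burnt)
Step 5: cell (1,0)='.' (+4 fires, +4 burnt)
Step 6: cell (1,0)='.' (+3 fires, +4 burnt)
Step 7: cell (1,0)='.' (+2 fires, +3 burnt)
Step 8: cell (1,0)='.' (+1 fires, +2 burnt)
Step 9: cell (1,0)='.' (+0 fires, +1 burnt)
  fire out at step 9

1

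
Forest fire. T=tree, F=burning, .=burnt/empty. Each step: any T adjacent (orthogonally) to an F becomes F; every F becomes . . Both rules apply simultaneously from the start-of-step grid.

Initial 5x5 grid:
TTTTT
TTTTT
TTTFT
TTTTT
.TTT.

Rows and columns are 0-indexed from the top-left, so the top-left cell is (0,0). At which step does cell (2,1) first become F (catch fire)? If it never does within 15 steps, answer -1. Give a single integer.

Step 1: cell (2,1)='T' (+4 fires, +1 burnt)
Step 2: cell (2,1)='F' (+7 fires, +4 burnt)
  -> target ignites at step 2
Step 3: cell (2,1)='.' (+6 fires, +7 burnt)
Step 4: cell (2,1)='.' (+4 fires, +6 burnt)
Step 5: cell (2,1)='.' (+1 fires, +4 burnt)
Step 6: cell (2,1)='.' (+0 fires, +1 burnt)
  fire out at step 6

2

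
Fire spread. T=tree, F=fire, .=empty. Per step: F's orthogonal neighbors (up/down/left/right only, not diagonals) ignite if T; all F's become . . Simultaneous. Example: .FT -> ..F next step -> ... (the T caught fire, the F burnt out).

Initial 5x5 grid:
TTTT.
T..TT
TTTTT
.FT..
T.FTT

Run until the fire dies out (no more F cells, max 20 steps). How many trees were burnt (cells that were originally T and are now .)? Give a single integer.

Step 1: +3 fires, +2 burnt (F count now 3)
Step 2: +3 fires, +3 burnt (F count now 3)
Step 3: +2 fires, +3 burnt (F count now 2)
Step 4: +3 fires, +2 burnt (F count now 3)
Step 5: +3 fires, +3 burnt (F count now 3)
Step 6: +1 fires, +3 burnt (F count now 1)
Step 7: +0 fires, +1 burnt (F count now 0)
Fire out after step 7
Initially T: 16, now '.': 24
Total burnt (originally-T cells now '.'): 15

Answer: 15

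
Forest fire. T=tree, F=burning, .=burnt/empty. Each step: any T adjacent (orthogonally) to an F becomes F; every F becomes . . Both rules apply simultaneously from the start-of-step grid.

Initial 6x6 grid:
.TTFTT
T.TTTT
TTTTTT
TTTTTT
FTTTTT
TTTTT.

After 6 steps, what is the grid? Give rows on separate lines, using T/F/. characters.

Step 1: 6 trees catch fire, 2 burn out
  .TF.FT
  T.TFTT
  TTTTTT
  FTTTTT
  .FTTTT
  FTTTT.
Step 2: 9 trees catch fire, 6 burn out
  .F...F
  T.F.FT
  FTTFTT
  .FTTTT
  ..FTTT
  .FTTT.
Step 3: 9 trees catch fire, 9 burn out
  ......
  F....F
  .FF.FT
  ..FFTT
  ...FTT
  ..FTT.
Step 4: 4 trees catch fire, 9 burn out
  ......
  ......
  .....F
  ....FT
  ....FT
  ...FT.
Step 5: 3 trees catch fire, 4 burn out
  ......
  ......
  ......
  .....F
  .....F
  ....F.
Step 6: 0 trees catch fire, 3 burn out
  ......
  ......
  ......
  ......
  ......
  ......

......
......
......
......
......
......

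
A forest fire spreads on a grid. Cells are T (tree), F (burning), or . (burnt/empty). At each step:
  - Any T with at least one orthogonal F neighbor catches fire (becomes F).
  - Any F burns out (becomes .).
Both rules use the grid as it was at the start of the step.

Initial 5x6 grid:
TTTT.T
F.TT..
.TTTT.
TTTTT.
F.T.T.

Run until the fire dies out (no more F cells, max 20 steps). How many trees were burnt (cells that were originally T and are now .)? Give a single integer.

Step 1: +2 fires, +2 burnt (F count now 2)
Step 2: +2 fires, +2 burnt (F count now 2)
Step 3: +3 fires, +2 burnt (F count now 3)
Step 4: +5 fires, +3 burnt (F count now 5)
Step 5: +3 fires, +5 burnt (F count now 3)
Step 6: +2 fires, +3 burnt (F count now 2)
Step 7: +0 fires, +2 burnt (F count now 0)
Fire out after step 7
Initially T: 18, now '.': 29
Total burnt (originally-T cells now '.'): 17

Answer: 17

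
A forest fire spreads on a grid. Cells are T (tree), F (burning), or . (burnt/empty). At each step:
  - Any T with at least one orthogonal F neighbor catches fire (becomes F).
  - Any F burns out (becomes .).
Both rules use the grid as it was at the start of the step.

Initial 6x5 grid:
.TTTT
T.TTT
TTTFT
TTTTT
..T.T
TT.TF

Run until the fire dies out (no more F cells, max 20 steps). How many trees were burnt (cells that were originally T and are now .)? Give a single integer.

Step 1: +6 fires, +2 burnt (F count now 6)
Step 2: +6 fires, +6 burnt (F count now 6)
Step 3: +5 fires, +6 burnt (F count now 5)
Step 4: +3 fires, +5 burnt (F count now 3)
Step 5: +0 fires, +3 burnt (F count now 0)
Fire out after step 5
Initially T: 22, now '.': 28
Total burnt (originally-T cells now '.'): 20

Answer: 20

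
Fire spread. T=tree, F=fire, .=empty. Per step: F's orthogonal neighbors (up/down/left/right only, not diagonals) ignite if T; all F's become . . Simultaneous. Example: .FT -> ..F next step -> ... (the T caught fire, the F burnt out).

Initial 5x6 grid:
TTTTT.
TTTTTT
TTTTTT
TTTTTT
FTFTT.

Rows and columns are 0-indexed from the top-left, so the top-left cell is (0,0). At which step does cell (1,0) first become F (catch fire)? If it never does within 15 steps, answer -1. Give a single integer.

Step 1: cell (1,0)='T' (+4 fires, +2 burnt)
Step 2: cell (1,0)='T' (+5 fires, +4 burnt)
Step 3: cell (1,0)='F' (+5 fires, +5 burnt)
  -> target ignites at step 3
Step 4: cell (1,0)='.' (+6 fires, +5 burnt)
Step 5: cell (1,0)='.' (+4 fires, +6 burnt)
Step 6: cell (1,0)='.' (+2 fires, +4 burnt)
Step 7: cell (1,0)='.' (+0 fires, +2 burnt)
  fire out at step 7

3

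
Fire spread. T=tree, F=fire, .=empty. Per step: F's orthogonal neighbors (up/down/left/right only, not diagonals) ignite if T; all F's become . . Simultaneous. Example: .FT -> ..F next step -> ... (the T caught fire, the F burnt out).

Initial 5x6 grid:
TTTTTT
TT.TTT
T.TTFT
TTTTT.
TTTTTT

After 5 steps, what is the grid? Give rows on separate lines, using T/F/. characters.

Step 1: 4 trees catch fire, 1 burn out
  TTTTTT
  TT.TFT
  T.TF.F
  TTTTF.
  TTTTTT
Step 2: 6 trees catch fire, 4 burn out
  TTTTFT
  TT.F.F
  T.F...
  TTTF..
  TTTTFT
Step 3: 5 trees catch fire, 6 burn out
  TTTF.F
  TT....
  T.....
  TTF...
  TTTF.F
Step 4: 3 trees catch fire, 5 burn out
  TTF...
  TT....
  T.....
  TF....
  TTF...
Step 5: 3 trees catch fire, 3 burn out
  TF....
  TT....
  T.....
  F.....
  TF....

TF....
TT....
T.....
F.....
TF....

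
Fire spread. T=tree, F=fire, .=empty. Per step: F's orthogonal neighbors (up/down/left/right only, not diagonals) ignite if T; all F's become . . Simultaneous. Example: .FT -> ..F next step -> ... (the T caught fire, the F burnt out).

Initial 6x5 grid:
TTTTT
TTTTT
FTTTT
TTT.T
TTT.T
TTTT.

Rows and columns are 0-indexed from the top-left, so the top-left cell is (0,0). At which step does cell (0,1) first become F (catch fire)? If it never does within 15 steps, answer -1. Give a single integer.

Step 1: cell (0,1)='T' (+3 fires, +1 burnt)
Step 2: cell (0,1)='T' (+5 fires, +3 burnt)
Step 3: cell (0,1)='F' (+6 fires, +5 burnt)
  -> target ignites at step 3
Step 4: cell (0,1)='.' (+5 fires, +6 burnt)
Step 5: cell (0,1)='.' (+4 fires, +5 burnt)
Step 6: cell (0,1)='.' (+3 fires, +4 burnt)
Step 7: cell (0,1)='.' (+0 fires, +3 burnt)
  fire out at step 7

3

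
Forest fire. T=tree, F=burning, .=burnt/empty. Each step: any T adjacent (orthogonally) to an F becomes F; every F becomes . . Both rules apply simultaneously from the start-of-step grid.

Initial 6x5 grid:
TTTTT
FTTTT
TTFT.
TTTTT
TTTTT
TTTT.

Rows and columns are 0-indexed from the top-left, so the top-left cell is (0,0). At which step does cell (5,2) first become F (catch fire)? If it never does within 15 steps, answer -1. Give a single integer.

Step 1: cell (5,2)='T' (+7 fires, +2 burnt)
Step 2: cell (5,2)='T' (+7 fires, +7 burnt)
Step 3: cell (5,2)='F' (+7 fires, +7 burnt)
  -> target ignites at step 3
Step 4: cell (5,2)='.' (+5 fires, +7 burnt)
Step 5: cell (5,2)='.' (+0 fires, +5 burnt)
  fire out at step 5

3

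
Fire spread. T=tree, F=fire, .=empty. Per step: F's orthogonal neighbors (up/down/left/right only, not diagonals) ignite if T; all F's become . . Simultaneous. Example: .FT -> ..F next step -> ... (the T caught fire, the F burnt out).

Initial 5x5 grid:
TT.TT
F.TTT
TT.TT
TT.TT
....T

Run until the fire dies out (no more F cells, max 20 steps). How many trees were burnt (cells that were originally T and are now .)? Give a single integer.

Step 1: +2 fires, +1 burnt (F count now 2)
Step 2: +3 fires, +2 burnt (F count now 3)
Step 3: +1 fires, +3 burnt (F count now 1)
Step 4: +0 fires, +1 burnt (F count now 0)
Fire out after step 4
Initially T: 16, now '.': 15
Total burnt (originally-T cells now '.'): 6

Answer: 6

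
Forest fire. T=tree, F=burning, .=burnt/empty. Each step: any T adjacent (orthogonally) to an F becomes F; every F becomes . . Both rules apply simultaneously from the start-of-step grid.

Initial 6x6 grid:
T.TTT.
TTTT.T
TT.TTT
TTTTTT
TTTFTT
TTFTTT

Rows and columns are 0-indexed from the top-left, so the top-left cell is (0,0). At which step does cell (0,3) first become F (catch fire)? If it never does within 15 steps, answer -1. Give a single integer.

Step 1: cell (0,3)='T' (+5 fires, +2 burnt)
Step 2: cell (0,3)='T' (+7 fires, +5 burnt)
Step 3: cell (0,3)='T' (+6 fires, +7 burnt)
Step 4: cell (0,3)='F' (+5 fires, +6 burnt)
  -> target ignites at step 4
Step 5: cell (0,3)='.' (+5 fires, +5 burnt)
Step 6: cell (0,3)='.' (+1 fires, +5 burnt)
Step 7: cell (0,3)='.' (+1 fires, +1 burnt)
Step 8: cell (0,3)='.' (+0 fires, +1 burnt)
  fire out at step 8

4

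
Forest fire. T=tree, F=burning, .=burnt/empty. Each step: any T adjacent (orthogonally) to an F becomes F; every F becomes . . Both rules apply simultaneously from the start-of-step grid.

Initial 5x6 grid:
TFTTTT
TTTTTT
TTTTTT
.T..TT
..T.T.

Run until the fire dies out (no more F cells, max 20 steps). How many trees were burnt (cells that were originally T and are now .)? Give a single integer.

Answer: 21

Derivation:
Step 1: +3 fires, +1 burnt (F count now 3)
Step 2: +4 fires, +3 burnt (F count now 4)
Step 3: +5 fires, +4 burnt (F count now 5)
Step 4: +3 fires, +5 burnt (F count now 3)
Step 5: +2 fires, +3 burnt (F count now 2)
Step 6: +2 fires, +2 burnt (F count now 2)
Step 7: +2 fires, +2 burnt (F count now 2)
Step 8: +0 fires, +2 burnt (F count now 0)
Fire out after step 8
Initially T: 22, now '.': 29
Total burnt (originally-T cells now '.'): 21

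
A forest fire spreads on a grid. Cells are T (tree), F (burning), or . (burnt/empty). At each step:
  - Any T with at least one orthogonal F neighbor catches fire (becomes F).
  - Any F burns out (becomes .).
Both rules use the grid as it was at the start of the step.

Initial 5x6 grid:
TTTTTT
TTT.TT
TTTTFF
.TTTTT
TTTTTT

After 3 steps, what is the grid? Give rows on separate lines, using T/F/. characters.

Step 1: 5 trees catch fire, 2 burn out
  TTTTTT
  TTT.FF
  TTTF..
  .TTTFF
  TTTTTT
Step 2: 6 trees catch fire, 5 burn out
  TTTTFF
  TTT...
  TTF...
  .TTF..
  TTTTFF
Step 3: 5 trees catch fire, 6 burn out
  TTTF..
  TTF...
  TF....
  .TF...
  TTTF..

TTTF..
TTF...
TF....
.TF...
TTTF..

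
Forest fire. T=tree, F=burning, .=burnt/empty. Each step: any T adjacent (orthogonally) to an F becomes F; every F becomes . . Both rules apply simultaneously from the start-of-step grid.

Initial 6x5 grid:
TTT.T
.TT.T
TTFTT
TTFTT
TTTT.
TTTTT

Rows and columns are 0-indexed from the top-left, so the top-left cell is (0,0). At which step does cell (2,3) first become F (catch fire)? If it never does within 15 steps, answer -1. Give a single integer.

Step 1: cell (2,3)='F' (+6 fires, +2 burnt)
  -> target ignites at step 1
Step 2: cell (2,3)='.' (+9 fires, +6 burnt)
Step 3: cell (2,3)='.' (+5 fires, +9 burnt)
Step 4: cell (2,3)='.' (+4 fires, +5 burnt)
Step 5: cell (2,3)='.' (+0 fires, +4 burnt)
  fire out at step 5

1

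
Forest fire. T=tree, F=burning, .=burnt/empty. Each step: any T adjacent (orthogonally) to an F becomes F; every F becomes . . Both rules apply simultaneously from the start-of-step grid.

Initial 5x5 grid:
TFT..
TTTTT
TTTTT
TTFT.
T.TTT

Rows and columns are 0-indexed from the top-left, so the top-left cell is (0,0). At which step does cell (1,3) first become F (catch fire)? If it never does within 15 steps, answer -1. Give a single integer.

Step 1: cell (1,3)='T' (+7 fires, +2 burnt)
Step 2: cell (1,3)='T' (+6 fires, +7 burnt)
Step 3: cell (1,3)='F' (+5 fires, +6 burnt)
  -> target ignites at step 3
Step 4: cell (1,3)='.' (+1 fires, +5 burnt)
Step 5: cell (1,3)='.' (+0 fires, +1 burnt)
  fire out at step 5

3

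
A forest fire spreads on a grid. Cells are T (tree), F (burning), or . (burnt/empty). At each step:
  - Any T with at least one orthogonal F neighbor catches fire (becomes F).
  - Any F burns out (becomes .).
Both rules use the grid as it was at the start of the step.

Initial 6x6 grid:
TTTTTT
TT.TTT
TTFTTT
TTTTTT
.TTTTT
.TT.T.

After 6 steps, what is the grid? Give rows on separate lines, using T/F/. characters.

Step 1: 3 trees catch fire, 1 burn out
  TTTTTT
  TT.TTT
  TF.FTT
  TTFTTT
  .TTTTT
  .TT.T.
Step 2: 7 trees catch fire, 3 burn out
  TTTTTT
  TF.FTT
  F...FT
  TF.FTT
  .TFTTT
  .TT.T.
Step 3: 10 trees catch fire, 7 burn out
  TFTFTT
  F...FT
  .....F
  F...FT
  .F.FTT
  .TF.T.
Step 4: 7 trees catch fire, 10 burn out
  F.F.FT
  .....F
  ......
  .....F
  ....FT
  .F..T.
Step 5: 3 trees catch fire, 7 burn out
  .....F
  ......
  ......
  ......
  .....F
  ....F.
Step 6: 0 trees catch fire, 3 burn out
  ......
  ......
  ......
  ......
  ......
  ......

......
......
......
......
......
......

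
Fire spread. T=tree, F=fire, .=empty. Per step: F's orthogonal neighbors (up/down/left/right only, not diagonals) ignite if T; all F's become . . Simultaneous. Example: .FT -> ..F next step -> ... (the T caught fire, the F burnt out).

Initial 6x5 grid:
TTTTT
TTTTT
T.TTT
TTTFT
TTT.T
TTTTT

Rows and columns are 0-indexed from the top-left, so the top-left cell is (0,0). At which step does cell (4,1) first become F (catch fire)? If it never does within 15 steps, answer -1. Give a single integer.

Step 1: cell (4,1)='T' (+3 fires, +1 burnt)
Step 2: cell (4,1)='T' (+6 fires, +3 burnt)
Step 3: cell (4,1)='F' (+7 fires, +6 burnt)
  -> target ignites at step 3
Step 4: cell (4,1)='.' (+7 fires, +7 burnt)
Step 5: cell (4,1)='.' (+3 fires, +7 burnt)
Step 6: cell (4,1)='.' (+1 fires, +3 burnt)
Step 7: cell (4,1)='.' (+0 fires, +1 burnt)
  fire out at step 7

3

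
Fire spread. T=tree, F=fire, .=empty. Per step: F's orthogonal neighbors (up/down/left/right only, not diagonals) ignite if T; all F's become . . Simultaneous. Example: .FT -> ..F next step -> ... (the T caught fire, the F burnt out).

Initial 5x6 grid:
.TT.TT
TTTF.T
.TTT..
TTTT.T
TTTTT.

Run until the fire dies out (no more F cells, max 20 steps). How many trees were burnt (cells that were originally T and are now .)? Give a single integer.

Step 1: +2 fires, +1 burnt (F count now 2)
Step 2: +4 fires, +2 burnt (F count now 4)
Step 3: +5 fires, +4 burnt (F count now 5)
Step 4: +3 fires, +5 burnt (F count now 3)
Step 5: +2 fires, +3 burnt (F count now 2)
Step 6: +1 fires, +2 burnt (F count now 1)
Step 7: +0 fires, +1 burnt (F count now 0)
Fire out after step 7
Initially T: 21, now '.': 26
Total burnt (originally-T cells now '.'): 17

Answer: 17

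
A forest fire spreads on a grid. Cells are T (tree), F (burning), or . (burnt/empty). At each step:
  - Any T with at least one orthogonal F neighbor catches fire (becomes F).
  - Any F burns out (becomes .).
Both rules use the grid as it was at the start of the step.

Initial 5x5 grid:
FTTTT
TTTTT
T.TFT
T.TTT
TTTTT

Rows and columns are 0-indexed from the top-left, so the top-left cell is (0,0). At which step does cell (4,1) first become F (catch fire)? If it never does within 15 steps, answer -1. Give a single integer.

Step 1: cell (4,1)='T' (+6 fires, +2 burnt)
Step 2: cell (4,1)='T' (+9 fires, +6 burnt)
Step 3: cell (4,1)='T' (+4 fires, +9 burnt)
Step 4: cell (4,1)='F' (+2 fires, +4 burnt)
  -> target ignites at step 4
Step 5: cell (4,1)='.' (+0 fires, +2 burnt)
  fire out at step 5

4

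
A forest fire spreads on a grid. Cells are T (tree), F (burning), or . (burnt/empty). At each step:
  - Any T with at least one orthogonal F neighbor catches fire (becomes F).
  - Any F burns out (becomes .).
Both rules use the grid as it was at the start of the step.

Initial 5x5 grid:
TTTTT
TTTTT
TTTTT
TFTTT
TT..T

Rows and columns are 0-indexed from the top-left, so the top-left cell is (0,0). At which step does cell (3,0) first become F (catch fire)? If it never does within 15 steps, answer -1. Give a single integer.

Step 1: cell (3,0)='F' (+4 fires, +1 burnt)
  -> target ignites at step 1
Step 2: cell (3,0)='.' (+5 fires, +4 burnt)
Step 3: cell (3,0)='.' (+5 fires, +5 burnt)
Step 4: cell (3,0)='.' (+5 fires, +5 burnt)
Step 5: cell (3,0)='.' (+2 fires, +5 burnt)
Step 6: cell (3,0)='.' (+1 fires, +2 burnt)
Step 7: cell (3,0)='.' (+0 fires, +1 burnt)
  fire out at step 7

1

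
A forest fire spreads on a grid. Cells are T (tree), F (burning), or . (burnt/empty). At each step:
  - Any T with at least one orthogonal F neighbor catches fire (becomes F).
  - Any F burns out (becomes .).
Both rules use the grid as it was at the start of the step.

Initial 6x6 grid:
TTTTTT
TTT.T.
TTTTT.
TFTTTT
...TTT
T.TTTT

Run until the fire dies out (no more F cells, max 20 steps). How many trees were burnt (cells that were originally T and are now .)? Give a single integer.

Step 1: +3 fires, +1 burnt (F count now 3)
Step 2: +4 fires, +3 burnt (F count now 4)
Step 3: +6 fires, +4 burnt (F count now 6)
Step 4: +6 fires, +6 burnt (F count now 6)
Step 5: +5 fires, +6 burnt (F count now 5)
Step 6: +2 fires, +5 burnt (F count now 2)
Step 7: +1 fires, +2 burnt (F count now 1)
Step 8: +0 fires, +1 burnt (F count now 0)
Fire out after step 8
Initially T: 28, now '.': 35
Total burnt (originally-T cells now '.'): 27

Answer: 27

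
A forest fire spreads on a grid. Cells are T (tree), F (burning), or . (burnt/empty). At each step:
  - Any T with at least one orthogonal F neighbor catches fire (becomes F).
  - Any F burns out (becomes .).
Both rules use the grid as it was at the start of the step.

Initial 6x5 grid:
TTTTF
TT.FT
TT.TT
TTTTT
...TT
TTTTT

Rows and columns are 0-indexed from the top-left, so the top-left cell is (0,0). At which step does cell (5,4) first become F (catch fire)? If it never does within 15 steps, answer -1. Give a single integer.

Step 1: cell (5,4)='T' (+3 fires, +2 burnt)
Step 2: cell (5,4)='T' (+3 fires, +3 burnt)
Step 3: cell (5,4)='T' (+4 fires, +3 burnt)
Step 4: cell (5,4)='T' (+5 fires, +4 burnt)
Step 5: cell (5,4)='F' (+5 fires, +5 burnt)
  -> target ignites at step 5
Step 6: cell (5,4)='.' (+2 fires, +5 burnt)
Step 7: cell (5,4)='.' (+1 fires, +2 burnt)
Step 8: cell (5,4)='.' (+0 fires, +1 burnt)
  fire out at step 8

5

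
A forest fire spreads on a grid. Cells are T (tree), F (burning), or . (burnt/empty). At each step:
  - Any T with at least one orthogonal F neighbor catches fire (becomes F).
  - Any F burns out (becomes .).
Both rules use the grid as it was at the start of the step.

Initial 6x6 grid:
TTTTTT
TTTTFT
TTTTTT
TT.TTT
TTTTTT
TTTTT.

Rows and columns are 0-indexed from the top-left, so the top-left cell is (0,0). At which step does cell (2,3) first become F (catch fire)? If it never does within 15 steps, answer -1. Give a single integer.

Step 1: cell (2,3)='T' (+4 fires, +1 burnt)
Step 2: cell (2,3)='F' (+6 fires, +4 burnt)
  -> target ignites at step 2
Step 3: cell (2,3)='.' (+6 fires, +6 burnt)
Step 4: cell (2,3)='.' (+6 fires, +6 burnt)
Step 5: cell (2,3)='.' (+5 fires, +6 burnt)
Step 6: cell (2,3)='.' (+3 fires, +5 burnt)
Step 7: cell (2,3)='.' (+2 fires, +3 burnt)
Step 8: cell (2,3)='.' (+1 fires, +2 burnt)
Step 9: cell (2,3)='.' (+0 fires, +1 burnt)
  fire out at step 9

2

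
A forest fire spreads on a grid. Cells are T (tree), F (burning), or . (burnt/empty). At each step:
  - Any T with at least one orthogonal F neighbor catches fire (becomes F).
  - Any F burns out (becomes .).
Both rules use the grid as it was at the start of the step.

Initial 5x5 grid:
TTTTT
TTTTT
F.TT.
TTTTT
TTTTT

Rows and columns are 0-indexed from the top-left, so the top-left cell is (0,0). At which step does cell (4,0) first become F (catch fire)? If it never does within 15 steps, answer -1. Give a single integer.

Step 1: cell (4,0)='T' (+2 fires, +1 burnt)
Step 2: cell (4,0)='F' (+4 fires, +2 burnt)
  -> target ignites at step 2
Step 3: cell (4,0)='.' (+4 fires, +4 burnt)
Step 4: cell (4,0)='.' (+5 fires, +4 burnt)
Step 5: cell (4,0)='.' (+5 fires, +5 burnt)
Step 6: cell (4,0)='.' (+2 fires, +5 burnt)
Step 7: cell (4,0)='.' (+0 fires, +2 burnt)
  fire out at step 7

2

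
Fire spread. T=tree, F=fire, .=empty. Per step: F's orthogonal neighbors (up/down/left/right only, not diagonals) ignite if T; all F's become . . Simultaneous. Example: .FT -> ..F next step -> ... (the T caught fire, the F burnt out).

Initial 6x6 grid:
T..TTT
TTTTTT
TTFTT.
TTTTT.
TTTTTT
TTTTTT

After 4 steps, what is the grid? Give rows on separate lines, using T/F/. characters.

Step 1: 4 trees catch fire, 1 burn out
  T..TTT
  TTFTTT
  TF.FT.
  TTFTT.
  TTTTTT
  TTTTTT
Step 2: 7 trees catch fire, 4 burn out
  T..TTT
  TF.FTT
  F...F.
  TF.FT.
  TTFTTT
  TTTTTT
Step 3: 8 trees catch fire, 7 burn out
  T..FTT
  F...FT
  ......
  F...F.
  TF.FTT
  TTFTTT
Step 4: 7 trees catch fire, 8 burn out
  F...FT
  .....F
  ......
  ......
  F...FT
  TF.FTT

F...FT
.....F
......
......
F...FT
TF.FTT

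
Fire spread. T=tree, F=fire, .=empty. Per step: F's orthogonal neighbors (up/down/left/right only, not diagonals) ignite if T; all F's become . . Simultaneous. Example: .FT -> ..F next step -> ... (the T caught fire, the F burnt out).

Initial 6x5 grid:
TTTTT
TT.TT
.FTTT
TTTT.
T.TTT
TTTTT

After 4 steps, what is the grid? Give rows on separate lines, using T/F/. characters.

Step 1: 3 trees catch fire, 1 burn out
  TTTTT
  TF.TT
  ..FTT
  TFTT.
  T.TTT
  TTTTT
Step 2: 5 trees catch fire, 3 burn out
  TFTTT
  F..TT
  ...FT
  F.FT.
  T.TTT
  TTTTT
Step 3: 7 trees catch fire, 5 burn out
  F.FTT
  ...FT
  ....F
  ...F.
  F.FTT
  TTTTT
Step 4: 5 trees catch fire, 7 burn out
  ...FT
  ....F
  .....
  .....
  ...FT
  FTFTT

...FT
....F
.....
.....
...FT
FTFTT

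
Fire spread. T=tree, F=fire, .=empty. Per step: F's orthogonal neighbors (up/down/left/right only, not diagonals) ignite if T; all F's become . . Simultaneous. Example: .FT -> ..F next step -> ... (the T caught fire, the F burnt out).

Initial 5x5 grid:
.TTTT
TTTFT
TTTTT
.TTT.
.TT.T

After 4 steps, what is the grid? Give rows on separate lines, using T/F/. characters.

Step 1: 4 trees catch fire, 1 burn out
  .TTFT
  TTF.F
  TTTFT
  .TTT.
  .TT.T
Step 2: 6 trees catch fire, 4 burn out
  .TF.F
  TF...
  TTF.F
  .TTF.
  .TT.T
Step 3: 4 trees catch fire, 6 burn out
  .F...
  F....
  TF...
  .TF..
  .TT.T
Step 4: 3 trees catch fire, 4 burn out
  .....
  .....
  F....
  .F...
  .TF.T

.....
.....
F....
.F...
.TF.T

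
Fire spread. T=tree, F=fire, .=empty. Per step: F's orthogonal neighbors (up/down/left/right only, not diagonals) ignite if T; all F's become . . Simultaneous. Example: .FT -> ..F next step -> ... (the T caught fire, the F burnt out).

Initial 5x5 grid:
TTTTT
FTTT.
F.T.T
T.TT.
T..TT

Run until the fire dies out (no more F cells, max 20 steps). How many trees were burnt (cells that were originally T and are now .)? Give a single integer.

Step 1: +3 fires, +2 burnt (F count now 3)
Step 2: +3 fires, +3 burnt (F count now 3)
Step 3: +3 fires, +3 burnt (F count now 3)
Step 4: +2 fires, +3 burnt (F count now 2)
Step 5: +2 fires, +2 burnt (F count now 2)
Step 6: +1 fires, +2 burnt (F count now 1)
Step 7: +1 fires, +1 burnt (F count now 1)
Step 8: +0 fires, +1 burnt (F count now 0)
Fire out after step 8
Initially T: 16, now '.': 24
Total burnt (originally-T cells now '.'): 15

Answer: 15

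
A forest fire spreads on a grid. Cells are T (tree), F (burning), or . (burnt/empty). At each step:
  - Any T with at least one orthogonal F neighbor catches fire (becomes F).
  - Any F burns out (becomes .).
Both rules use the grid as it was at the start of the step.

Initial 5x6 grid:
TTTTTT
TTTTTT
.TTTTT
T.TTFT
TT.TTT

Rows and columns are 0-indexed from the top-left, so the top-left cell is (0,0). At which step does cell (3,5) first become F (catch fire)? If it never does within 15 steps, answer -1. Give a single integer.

Step 1: cell (3,5)='F' (+4 fires, +1 burnt)
  -> target ignites at step 1
Step 2: cell (3,5)='.' (+6 fires, +4 burnt)
Step 3: cell (3,5)='.' (+4 fires, +6 burnt)
Step 4: cell (3,5)='.' (+4 fires, +4 burnt)
Step 5: cell (3,5)='.' (+2 fires, +4 burnt)
Step 6: cell (3,5)='.' (+2 fires, +2 burnt)
Step 7: cell (3,5)='.' (+1 fires, +2 burnt)
Step 8: cell (3,5)='.' (+0 fires, +1 burnt)
  fire out at step 8

1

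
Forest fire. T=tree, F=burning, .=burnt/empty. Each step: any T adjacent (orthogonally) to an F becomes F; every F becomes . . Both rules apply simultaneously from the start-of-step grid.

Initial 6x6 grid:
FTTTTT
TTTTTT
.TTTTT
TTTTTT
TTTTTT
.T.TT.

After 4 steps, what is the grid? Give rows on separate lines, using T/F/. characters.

Step 1: 2 trees catch fire, 1 burn out
  .FTTTT
  FTTTTT
  .TTTTT
  TTTTTT
  TTTTTT
  .T.TT.
Step 2: 2 trees catch fire, 2 burn out
  ..FTTT
  .FTTTT
  .TTTTT
  TTTTTT
  TTTTTT
  .T.TT.
Step 3: 3 trees catch fire, 2 burn out
  ...FTT
  ..FTTT
  .FTTTT
  TTTTTT
  TTTTTT
  .T.TT.
Step 4: 4 trees catch fire, 3 burn out
  ....FT
  ...FTT
  ..FTTT
  TFTTTT
  TTTTTT
  .T.TT.

....FT
...FTT
..FTTT
TFTTTT
TTTTTT
.T.TT.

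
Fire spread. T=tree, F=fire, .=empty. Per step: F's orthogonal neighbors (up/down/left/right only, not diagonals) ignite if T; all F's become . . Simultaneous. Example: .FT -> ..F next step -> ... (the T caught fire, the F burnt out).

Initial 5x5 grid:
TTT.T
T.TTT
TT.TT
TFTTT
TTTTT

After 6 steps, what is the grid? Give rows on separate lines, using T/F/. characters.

Step 1: 4 trees catch fire, 1 burn out
  TTT.T
  T.TTT
  TF.TT
  F.FTT
  TFTTT
Step 2: 4 trees catch fire, 4 burn out
  TTT.T
  T.TTT
  F..TT
  ...FT
  F.FTT
Step 3: 4 trees catch fire, 4 burn out
  TTT.T
  F.TTT
  ...FT
  ....F
  ...FT
Step 4: 4 trees catch fire, 4 burn out
  FTT.T
  ..TFT
  ....F
  .....
  ....F
Step 5: 3 trees catch fire, 4 burn out
  .FT.T
  ..F.F
  .....
  .....
  .....
Step 6: 2 trees catch fire, 3 burn out
  ..F.F
  .....
  .....
  .....
  .....

..F.F
.....
.....
.....
.....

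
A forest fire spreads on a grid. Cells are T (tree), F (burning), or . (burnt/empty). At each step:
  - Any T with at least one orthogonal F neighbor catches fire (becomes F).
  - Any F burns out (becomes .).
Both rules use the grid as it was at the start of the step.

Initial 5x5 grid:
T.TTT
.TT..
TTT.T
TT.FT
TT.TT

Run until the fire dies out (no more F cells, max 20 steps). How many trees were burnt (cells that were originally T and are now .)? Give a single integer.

Step 1: +2 fires, +1 burnt (F count now 2)
Step 2: +2 fires, +2 burnt (F count now 2)
Step 3: +0 fires, +2 burnt (F count now 0)
Fire out after step 3
Initially T: 17, now '.': 12
Total burnt (originally-T cells now '.'): 4

Answer: 4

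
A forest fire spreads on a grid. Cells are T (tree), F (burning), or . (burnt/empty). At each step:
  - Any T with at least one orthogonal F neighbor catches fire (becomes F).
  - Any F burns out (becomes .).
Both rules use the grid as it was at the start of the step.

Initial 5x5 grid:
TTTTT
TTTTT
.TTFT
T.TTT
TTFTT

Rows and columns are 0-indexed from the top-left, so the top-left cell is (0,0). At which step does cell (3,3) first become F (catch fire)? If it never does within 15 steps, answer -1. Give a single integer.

Step 1: cell (3,3)='F' (+7 fires, +2 burnt)
  -> target ignites at step 1
Step 2: cell (3,3)='.' (+7 fires, +7 burnt)
Step 3: cell (3,3)='.' (+4 fires, +7 burnt)
Step 4: cell (3,3)='.' (+2 fires, +4 burnt)
Step 5: cell (3,3)='.' (+1 fires, +2 burnt)
Step 6: cell (3,3)='.' (+0 fires, +1 burnt)
  fire out at step 6

1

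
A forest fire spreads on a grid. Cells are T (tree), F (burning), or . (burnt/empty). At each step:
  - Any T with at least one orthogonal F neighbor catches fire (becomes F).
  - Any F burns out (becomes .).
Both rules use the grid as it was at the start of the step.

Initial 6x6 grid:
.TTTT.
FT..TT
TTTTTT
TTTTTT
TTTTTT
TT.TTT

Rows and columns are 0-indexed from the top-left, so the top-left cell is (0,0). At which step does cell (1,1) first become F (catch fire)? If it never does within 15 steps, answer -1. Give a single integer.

Step 1: cell (1,1)='F' (+2 fires, +1 burnt)
  -> target ignites at step 1
Step 2: cell (1,1)='.' (+3 fires, +2 burnt)
Step 3: cell (1,1)='.' (+4 fires, +3 burnt)
Step 4: cell (1,1)='.' (+5 fires, +4 burnt)
Step 5: cell (1,1)='.' (+5 fires, +5 burnt)
Step 6: cell (1,1)='.' (+4 fires, +5 burnt)
Step 7: cell (1,1)='.' (+4 fires, +4 burnt)
Step 8: cell (1,1)='.' (+2 fires, +4 burnt)
Step 9: cell (1,1)='.' (+1 fires, +2 burnt)
Step 10: cell (1,1)='.' (+0 fires, +1 burnt)
  fire out at step 10

1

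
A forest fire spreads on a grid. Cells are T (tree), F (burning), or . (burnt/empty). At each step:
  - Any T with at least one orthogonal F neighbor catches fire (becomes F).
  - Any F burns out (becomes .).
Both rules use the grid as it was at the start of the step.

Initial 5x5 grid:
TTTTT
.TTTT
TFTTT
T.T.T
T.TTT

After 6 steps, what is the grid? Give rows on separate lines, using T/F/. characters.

Step 1: 3 trees catch fire, 1 burn out
  TTTTT
  .FTTT
  F.FTT
  T.T.T
  T.TTT
Step 2: 5 trees catch fire, 3 burn out
  TFTTT
  ..FTT
  ...FT
  F.F.T
  T.TTT
Step 3: 6 trees catch fire, 5 burn out
  F.FTT
  ...FT
  ....F
  ....T
  F.FTT
Step 4: 4 trees catch fire, 6 burn out
  ...FT
  ....F
  .....
  ....F
  ...FT
Step 5: 2 trees catch fire, 4 burn out
  ....F
  .....
  .....
  .....
  ....F
Step 6: 0 trees catch fire, 2 burn out
  .....
  .....
  .....
  .....
  .....

.....
.....
.....
.....
.....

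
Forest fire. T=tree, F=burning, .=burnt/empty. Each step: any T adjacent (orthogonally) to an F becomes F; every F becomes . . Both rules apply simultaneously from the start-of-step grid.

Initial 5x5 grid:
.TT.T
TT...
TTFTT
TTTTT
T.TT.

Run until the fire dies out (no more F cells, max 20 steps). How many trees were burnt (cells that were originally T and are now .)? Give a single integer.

Step 1: +3 fires, +1 burnt (F count now 3)
Step 2: +6 fires, +3 burnt (F count now 6)
Step 3: +5 fires, +6 burnt (F count now 5)
Step 4: +2 fires, +5 burnt (F count now 2)
Step 5: +0 fires, +2 burnt (F count now 0)
Fire out after step 5
Initially T: 17, now '.': 24
Total burnt (originally-T cells now '.'): 16

Answer: 16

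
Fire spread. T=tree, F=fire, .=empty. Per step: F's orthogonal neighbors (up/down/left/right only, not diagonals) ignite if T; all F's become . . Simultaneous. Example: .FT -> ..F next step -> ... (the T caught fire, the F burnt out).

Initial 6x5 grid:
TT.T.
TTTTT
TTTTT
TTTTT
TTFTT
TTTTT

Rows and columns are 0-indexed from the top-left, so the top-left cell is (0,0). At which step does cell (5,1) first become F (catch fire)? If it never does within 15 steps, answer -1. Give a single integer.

Step 1: cell (5,1)='T' (+4 fires, +1 burnt)
Step 2: cell (5,1)='F' (+7 fires, +4 burnt)
  -> target ignites at step 2
Step 3: cell (5,1)='.' (+7 fires, +7 burnt)
Step 4: cell (5,1)='.' (+4 fires, +7 burnt)
Step 5: cell (5,1)='.' (+4 fires, +4 burnt)
Step 6: cell (5,1)='.' (+1 fires, +4 burnt)
Step 7: cell (5,1)='.' (+0 fires, +1 burnt)
  fire out at step 7

2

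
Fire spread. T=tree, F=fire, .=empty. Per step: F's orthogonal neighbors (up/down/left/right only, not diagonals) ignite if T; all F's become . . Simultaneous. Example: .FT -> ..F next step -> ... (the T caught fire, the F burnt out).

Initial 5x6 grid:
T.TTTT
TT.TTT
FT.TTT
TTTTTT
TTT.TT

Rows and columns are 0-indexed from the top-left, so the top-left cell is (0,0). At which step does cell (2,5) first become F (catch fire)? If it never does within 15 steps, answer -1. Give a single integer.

Step 1: cell (2,5)='T' (+3 fires, +1 burnt)
Step 2: cell (2,5)='T' (+4 fires, +3 burnt)
Step 3: cell (2,5)='T' (+2 fires, +4 burnt)
Step 4: cell (2,5)='T' (+2 fires, +2 burnt)
Step 5: cell (2,5)='T' (+2 fires, +2 burnt)
Step 6: cell (2,5)='T' (+4 fires, +2 burnt)
Step 7: cell (2,5)='F' (+4 fires, +4 burnt)
  -> target ignites at step 7
Step 8: cell (2,5)='.' (+3 fires, +4 burnt)
Step 9: cell (2,5)='.' (+1 fires, +3 burnt)
Step 10: cell (2,5)='.' (+0 fires, +1 burnt)
  fire out at step 10

7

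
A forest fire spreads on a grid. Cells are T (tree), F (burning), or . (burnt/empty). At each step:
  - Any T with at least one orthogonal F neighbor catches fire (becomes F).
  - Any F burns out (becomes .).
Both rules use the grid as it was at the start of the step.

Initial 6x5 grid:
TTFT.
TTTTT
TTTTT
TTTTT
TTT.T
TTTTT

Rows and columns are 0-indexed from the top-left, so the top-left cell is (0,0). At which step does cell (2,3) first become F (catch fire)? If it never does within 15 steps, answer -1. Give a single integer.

Step 1: cell (2,3)='T' (+3 fires, +1 burnt)
Step 2: cell (2,3)='T' (+4 fires, +3 burnt)
Step 3: cell (2,3)='F' (+5 fires, +4 burnt)
  -> target ignites at step 3
Step 4: cell (2,3)='.' (+5 fires, +5 burnt)
Step 5: cell (2,3)='.' (+4 fires, +5 burnt)
Step 6: cell (2,3)='.' (+4 fires, +4 burnt)
Step 7: cell (2,3)='.' (+2 fires, +4 burnt)
Step 8: cell (2,3)='.' (+0 fires, +2 burnt)
  fire out at step 8

3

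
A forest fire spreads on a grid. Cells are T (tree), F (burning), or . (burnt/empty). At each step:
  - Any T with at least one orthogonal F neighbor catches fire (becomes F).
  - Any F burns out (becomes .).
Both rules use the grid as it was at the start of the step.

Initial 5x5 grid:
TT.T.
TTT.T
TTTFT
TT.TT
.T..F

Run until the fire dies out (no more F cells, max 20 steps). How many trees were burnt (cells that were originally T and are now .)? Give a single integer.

Step 1: +4 fires, +2 burnt (F count now 4)
Step 2: +3 fires, +4 burnt (F count now 3)
Step 3: +3 fires, +3 burnt (F count now 3)
Step 4: +4 fires, +3 burnt (F count now 4)
Step 5: +1 fires, +4 burnt (F count now 1)
Step 6: +0 fires, +1 burnt (F count now 0)
Fire out after step 6
Initially T: 16, now '.': 24
Total burnt (originally-T cells now '.'): 15

Answer: 15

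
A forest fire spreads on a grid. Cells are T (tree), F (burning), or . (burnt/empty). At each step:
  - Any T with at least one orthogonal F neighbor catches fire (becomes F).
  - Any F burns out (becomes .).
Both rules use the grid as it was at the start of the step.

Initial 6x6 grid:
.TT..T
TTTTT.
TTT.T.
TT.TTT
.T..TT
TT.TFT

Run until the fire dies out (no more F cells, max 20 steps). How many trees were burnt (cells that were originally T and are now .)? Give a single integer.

Answer: 23

Derivation:
Step 1: +3 fires, +1 burnt (F count now 3)
Step 2: +2 fires, +3 burnt (F count now 2)
Step 3: +3 fires, +2 burnt (F count now 3)
Step 4: +1 fires, +3 burnt (F count now 1)
Step 5: +1 fires, +1 burnt (F count now 1)
Step 6: +1 fires, +1 burnt (F count now 1)
Step 7: +3 fires, +1 burnt (F count now 3)
Step 8: +3 fires, +3 burnt (F count now 3)
Step 9: +2 fires, +3 burnt (F count now 2)
Step 10: +2 fires, +2 burnt (F count now 2)
Step 11: +1 fires, +2 burnt (F count now 1)
Step 12: +1 fires, +1 burnt (F count now 1)
Step 13: +0 fires, +1 burnt (F count now 0)
Fire out after step 13
Initially T: 24, now '.': 35
Total burnt (originally-T cells now '.'): 23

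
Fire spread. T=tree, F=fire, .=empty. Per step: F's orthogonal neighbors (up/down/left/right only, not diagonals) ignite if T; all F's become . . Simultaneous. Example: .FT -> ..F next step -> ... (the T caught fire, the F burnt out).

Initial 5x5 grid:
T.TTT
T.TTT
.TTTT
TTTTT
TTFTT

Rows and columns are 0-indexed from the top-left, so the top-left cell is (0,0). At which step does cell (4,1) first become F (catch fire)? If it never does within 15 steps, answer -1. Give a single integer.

Step 1: cell (4,1)='F' (+3 fires, +1 burnt)
  -> target ignites at step 1
Step 2: cell (4,1)='.' (+5 fires, +3 burnt)
Step 3: cell (4,1)='.' (+5 fires, +5 burnt)
Step 4: cell (4,1)='.' (+3 fires, +5 burnt)
Step 5: cell (4,1)='.' (+2 fires, +3 burnt)
Step 6: cell (4,1)='.' (+1 fires, +2 burnt)
Step 7: cell (4,1)='.' (+0 fires, +1 burnt)
  fire out at step 7

1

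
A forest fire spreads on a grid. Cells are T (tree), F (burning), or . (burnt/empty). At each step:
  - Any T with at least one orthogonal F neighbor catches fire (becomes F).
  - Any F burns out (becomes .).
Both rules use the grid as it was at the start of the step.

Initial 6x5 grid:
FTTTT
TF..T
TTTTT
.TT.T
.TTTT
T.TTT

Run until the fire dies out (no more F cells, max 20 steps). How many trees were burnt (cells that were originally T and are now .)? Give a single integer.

Answer: 21

Derivation:
Step 1: +3 fires, +2 burnt (F count now 3)
Step 2: +4 fires, +3 burnt (F count now 4)
Step 3: +4 fires, +4 burnt (F count now 4)
Step 4: +3 fires, +4 burnt (F count now 3)
Step 5: +4 fires, +3 burnt (F count now 4)
Step 6: +2 fires, +4 burnt (F count now 2)
Step 7: +1 fires, +2 burnt (F count now 1)
Step 8: +0 fires, +1 burnt (F count now 0)
Fire out after step 8
Initially T: 22, now '.': 29
Total burnt (originally-T cells now '.'): 21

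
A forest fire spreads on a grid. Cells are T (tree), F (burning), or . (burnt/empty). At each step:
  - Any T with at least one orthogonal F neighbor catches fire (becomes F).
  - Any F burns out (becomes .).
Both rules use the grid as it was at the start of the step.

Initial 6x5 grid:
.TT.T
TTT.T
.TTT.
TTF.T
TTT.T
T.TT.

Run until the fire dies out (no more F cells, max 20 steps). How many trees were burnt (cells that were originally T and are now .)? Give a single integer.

Answer: 16

Derivation:
Step 1: +3 fires, +1 burnt (F count now 3)
Step 2: +6 fires, +3 burnt (F count now 6)
Step 3: +4 fires, +6 burnt (F count now 4)
Step 4: +3 fires, +4 burnt (F count now 3)
Step 5: +0 fires, +3 burnt (F count now 0)
Fire out after step 5
Initially T: 20, now '.': 26
Total burnt (originally-T cells now '.'): 16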